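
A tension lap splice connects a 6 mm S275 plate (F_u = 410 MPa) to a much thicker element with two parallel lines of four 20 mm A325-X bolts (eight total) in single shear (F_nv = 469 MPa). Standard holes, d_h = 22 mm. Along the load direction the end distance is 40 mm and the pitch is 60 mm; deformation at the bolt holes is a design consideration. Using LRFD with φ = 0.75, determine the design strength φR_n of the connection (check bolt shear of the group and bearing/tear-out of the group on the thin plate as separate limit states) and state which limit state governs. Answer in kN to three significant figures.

Bolt shear: A_b = π·20²/4 = 314.2 mm²; R_n = 469 × 314.2 × 8 × 1 / 1000 = 1179 kN → 0.75 × 1179 = 884 kN.
Bearing (1.2 l_c t F_u ≤ 2.4 d t F_u): upper limit = 2.4·20·6·410 / 1000 = 118.1 kN.
  Edge l_c = 40 − 22/2 = 29 → r_n = 85.61 kN; interior l_c = 60 − 22 = 38 → r_n = 112.2 kN.
  R_n,bearing = 2·85.61 + 6·112.2 = 844.3 kN → 0.75 × 844.3 = 633 kN.
Bearing governs: 633 kN.

633 kN (bearing governs)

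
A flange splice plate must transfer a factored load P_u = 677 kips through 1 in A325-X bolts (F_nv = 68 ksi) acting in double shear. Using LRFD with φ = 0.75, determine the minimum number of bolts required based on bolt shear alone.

A_b = π·1²/4 = 0.7854 in².
Per-bolt design strength φR_n = 0.75 × 68 × 0.7854 × 2 = 80.11 kips.
n ≥ 677 / 80.11 = 8.451 → use 9 bolts.

9 bolts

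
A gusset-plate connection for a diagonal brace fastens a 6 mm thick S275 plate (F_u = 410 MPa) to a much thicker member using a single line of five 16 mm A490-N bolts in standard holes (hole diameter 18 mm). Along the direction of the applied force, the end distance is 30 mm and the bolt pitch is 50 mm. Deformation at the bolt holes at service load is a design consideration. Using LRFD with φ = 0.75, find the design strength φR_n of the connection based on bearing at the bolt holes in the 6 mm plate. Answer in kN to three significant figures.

330 kN

Per bolt r_n = 1.2 l_c t F_u ≤ 2.4 d t F_u; upper limit = 2.4 × 16 × 6 × 410 / 1000 = 94.46 kN.
Edge bolt: l_c = 30 − 18/2 = 21 mm → 1.2 × 21 × 6 × 410 / 1000 = 61.99 → r_n = 61.99 kN.
Interior bolts: l_c = 50 − 18 = 32 mm → 1.2 × 32 × 6 × 410 / 1000 = 94.46 → r_n = 94.46 kN.
R_n = 1 × 61.99 + 4 × 94.46 = 439.8 kN.
Design strength φR_n = 0.75 × 439.8 = 330 kN.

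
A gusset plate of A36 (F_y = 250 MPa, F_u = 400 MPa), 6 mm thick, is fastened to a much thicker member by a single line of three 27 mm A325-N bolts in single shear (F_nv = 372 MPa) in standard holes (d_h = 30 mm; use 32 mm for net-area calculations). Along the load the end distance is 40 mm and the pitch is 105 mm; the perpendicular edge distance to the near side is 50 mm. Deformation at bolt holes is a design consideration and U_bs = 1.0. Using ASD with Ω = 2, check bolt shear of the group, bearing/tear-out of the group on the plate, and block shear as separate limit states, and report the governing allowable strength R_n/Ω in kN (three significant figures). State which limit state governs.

153 kN (block shear governs)

Bolt shear: A_b = π·27²/4 = 572.6 mm²; R_n = 372 × 572.6 × 3 × 1 / 1000 = 639 kN → 639 / 2 = 319 kN.
Bearing: edge l_c = 25, r_n = 72 kN; interior l_c = 75, r_n = 155.5 kN; R_n = 72 + 2·155.5 = 383 kN → 192 kN.
Block shear: A_gv = 1500, A_nv = 1020, A_nt = 204 mm²; R_n = min(0.6F_uA_nv, 0.6F_yA_gv) + U_bs·F_u·A_nt = 306.6 kN → 153 kN.
Block shear governs: 153 kN.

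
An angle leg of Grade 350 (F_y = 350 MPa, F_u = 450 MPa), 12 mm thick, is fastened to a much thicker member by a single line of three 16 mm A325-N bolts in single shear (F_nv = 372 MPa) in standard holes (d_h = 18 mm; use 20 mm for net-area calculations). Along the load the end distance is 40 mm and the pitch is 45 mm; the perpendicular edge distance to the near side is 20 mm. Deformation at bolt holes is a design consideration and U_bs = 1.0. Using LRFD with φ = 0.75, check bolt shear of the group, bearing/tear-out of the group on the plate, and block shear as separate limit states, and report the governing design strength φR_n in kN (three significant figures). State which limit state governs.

168 kN (bolt shear governs)

Bolt shear: A_b = π·16²/4 = 201.1 mm²; R_n = 372 × 201.1 × 3 × 1 / 1000 = 224.4 kN → 0.75 × 224.4 = 168 kN.
Bearing: edge l_c = 31, r_n = 200.9 kN; interior l_c = 27, r_n = 175 kN; R_n = 200.9 + 2·175 = 550.8 kN → 413 kN.
Block shear: A_gv = 1560, A_nv = 960, A_nt = 120 mm²; R_n = min(0.6F_uA_nv, 0.6F_yA_gv) + U_bs·F_u·A_nt = 313.2 kN → 235 kN.
Bolt shear governs: 168 kN.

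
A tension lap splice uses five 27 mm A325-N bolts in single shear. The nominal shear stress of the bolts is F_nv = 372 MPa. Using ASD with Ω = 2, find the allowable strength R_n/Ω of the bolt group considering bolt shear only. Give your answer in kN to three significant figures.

A_b = π × 27² / 4 = 572.6 mm².
R_n = F_nv · A_b · n · n_s = 372 × 572.6 × 5 × 1 / 1000 = 1065 kN.
Allowable strength R_n/Ω = 1065 / 2 = 532 kN.

532 kN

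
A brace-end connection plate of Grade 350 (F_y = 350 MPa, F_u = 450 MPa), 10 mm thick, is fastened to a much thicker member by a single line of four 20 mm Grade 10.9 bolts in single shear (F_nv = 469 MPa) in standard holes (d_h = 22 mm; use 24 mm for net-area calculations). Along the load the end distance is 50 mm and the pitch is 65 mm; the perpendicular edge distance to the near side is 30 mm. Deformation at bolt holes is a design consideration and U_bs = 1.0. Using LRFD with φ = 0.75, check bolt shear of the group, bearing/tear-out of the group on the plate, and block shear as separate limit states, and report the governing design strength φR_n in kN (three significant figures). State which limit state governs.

Bolt shear: A_b = π·20²/4 = 314.2 mm²; R_n = 469 × 314.2 × 4 × 1 / 1000 = 589.4 kN → 0.75 × 589.4 = 442 kN.
Bearing: edge l_c = 39, r_n = 210.6 kN; interior l_c = 43, r_n = 216 kN; R_n = 210.6 + 3·216 = 858.6 kN → 644 kN.
Block shear: A_gv = 2450, A_nv = 1610, A_nt = 180 mm²; R_n = min(0.6F_uA_nv, 0.6F_yA_gv) + U_bs·F_u·A_nt = 515.7 kN → 387 kN.
Block shear governs: 387 kN.

387 kN (block shear governs)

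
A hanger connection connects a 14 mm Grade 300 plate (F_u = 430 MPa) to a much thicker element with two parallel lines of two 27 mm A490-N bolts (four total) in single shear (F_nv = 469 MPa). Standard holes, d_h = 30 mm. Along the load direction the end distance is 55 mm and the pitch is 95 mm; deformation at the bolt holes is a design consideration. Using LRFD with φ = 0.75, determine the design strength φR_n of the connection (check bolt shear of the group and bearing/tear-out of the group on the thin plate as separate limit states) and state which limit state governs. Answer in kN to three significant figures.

Bolt shear: A_b = π·27²/4 = 572.6 mm²; R_n = 469 × 572.6 × 4 × 1 / 1000 = 1074 kN → 0.75 × 1074 = 806 kN.
Bearing (1.2 l_c t F_u ≤ 2.4 d t F_u): upper limit = 2.4·27·14·430 / 1000 = 390.1 kN.
  Edge l_c = 55 − 30/2 = 40 → r_n = 289 kN; interior l_c = 95 − 30 = 65 → r_n = 390.1 kN.
  R_n,bearing = 2·289 + 2·390.1 = 1358 kN → 0.75 × 1358 = 1020 kN.
Bolt shear governs: 806 kN.

806 kN (bolt shear governs)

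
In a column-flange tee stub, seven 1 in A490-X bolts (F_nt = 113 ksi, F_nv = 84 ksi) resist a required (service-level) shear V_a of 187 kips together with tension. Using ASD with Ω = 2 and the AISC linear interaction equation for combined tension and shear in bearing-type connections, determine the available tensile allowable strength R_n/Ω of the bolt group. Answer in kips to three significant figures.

A_b = π·1²/4 = 0.7854 in²; f_rv = 187 / (7 × 0.7854) = 34.01 ksi.
F'_nt = 1.3 F_nt − (Ω F_nt / F_nv) f_rv = 1.3·113 − (2·113/84)·34.01 = 55.39 ksi, capped at F_nt → F'_nt = 55.39 ksi.
R_n = F'_nt · A_b · n = 55.39 × 0.7854 × 7 = 304.5 kips.
Allowable strength R_n/Ω = 304.5 / 2 = 152 kips.

152 kips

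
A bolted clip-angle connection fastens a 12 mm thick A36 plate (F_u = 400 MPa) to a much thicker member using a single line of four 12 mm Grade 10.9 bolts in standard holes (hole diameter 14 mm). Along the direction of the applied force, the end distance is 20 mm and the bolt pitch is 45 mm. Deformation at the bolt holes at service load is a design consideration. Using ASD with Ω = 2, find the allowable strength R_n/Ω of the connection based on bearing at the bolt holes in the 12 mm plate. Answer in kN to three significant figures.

245 kN

Per bolt r_n = 1.2 l_c t F_u ≤ 2.4 d t F_u; upper limit = 2.4 × 12 × 12 × 400 / 1000 = 138.2 kN.
Edge bolt: l_c = 20 − 14/2 = 13 mm → 1.2 × 13 × 12 × 400 / 1000 = 74.88 → r_n = 74.88 kN.
Interior bolts: l_c = 45 − 14 = 31 mm → 1.2 × 31 × 12 × 400 / 1000 = 178.6 → r_n = 138.2 kN.
R_n = 1 × 74.88 + 3 × 138.2 = 489.6 kN.
Allowable strength R_n/Ω = 489.6 / 2 = 245 kN.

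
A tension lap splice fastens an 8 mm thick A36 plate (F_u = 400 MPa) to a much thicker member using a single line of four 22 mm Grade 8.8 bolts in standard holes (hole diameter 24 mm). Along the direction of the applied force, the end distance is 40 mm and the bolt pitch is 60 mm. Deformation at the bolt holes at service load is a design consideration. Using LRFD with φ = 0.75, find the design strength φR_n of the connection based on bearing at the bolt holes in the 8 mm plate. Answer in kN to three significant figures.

392 kN

Per bolt r_n = 1.2 l_c t F_u ≤ 2.4 d t F_u; upper limit = 2.4 × 22 × 8 × 400 / 1000 = 169 kN.
Edge bolt: l_c = 40 − 24/2 = 28 mm → 1.2 × 28 × 8 × 400 / 1000 = 107.5 → r_n = 107.5 kN.
Interior bolts: l_c = 60 − 24 = 36 mm → 1.2 × 36 × 8 × 400 / 1000 = 138.2 → r_n = 138.2 kN.
R_n = 1 × 107.5 + 3 × 138.2 = 522.2 kN.
Design strength φR_n = 0.75 × 522.2 = 392 kN.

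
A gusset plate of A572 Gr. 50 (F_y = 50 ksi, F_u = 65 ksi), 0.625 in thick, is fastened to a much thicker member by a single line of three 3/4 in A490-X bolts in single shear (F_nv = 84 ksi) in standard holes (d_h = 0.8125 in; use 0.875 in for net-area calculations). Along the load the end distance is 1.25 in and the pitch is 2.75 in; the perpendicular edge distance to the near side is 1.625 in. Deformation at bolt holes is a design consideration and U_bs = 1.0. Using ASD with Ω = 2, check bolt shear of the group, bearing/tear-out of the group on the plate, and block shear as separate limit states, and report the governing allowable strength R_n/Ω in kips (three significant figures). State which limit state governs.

55.7 kips (bolt shear governs)

Bolt shear: A_b = π·0.75²/4 = 0.4418 in²; R_n = 84 × 0.4418 × 3 × 1 = 111.3 kips → 111.3 / 2 = 55.7 kips.
Bearing: edge l_c = 0.8438, r_n = 41.13 kips; interior l_c = 1.938, r_n = 73.12 kips; R_n = 41.13 + 2·73.12 = 187.4 kips → 93.7 kips.
Block shear: A_gv = 4.219, A_nv = 2.852, A_nt = 0.7422 in²; R_n = min(0.6F_uA_nv, 0.6F_yA_gv) + U_bs·F_u·A_nt = 159.5 kips → 79.7 kips.
Bolt shear governs: 55.7 kips.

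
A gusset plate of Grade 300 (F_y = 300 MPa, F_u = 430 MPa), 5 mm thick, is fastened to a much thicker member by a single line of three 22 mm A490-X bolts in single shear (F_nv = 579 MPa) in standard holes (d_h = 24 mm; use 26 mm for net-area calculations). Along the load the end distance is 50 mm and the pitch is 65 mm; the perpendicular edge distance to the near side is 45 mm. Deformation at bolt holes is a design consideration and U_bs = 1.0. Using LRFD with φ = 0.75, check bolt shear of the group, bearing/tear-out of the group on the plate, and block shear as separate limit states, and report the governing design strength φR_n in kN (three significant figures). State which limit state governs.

163 kN (block shear governs)

Bolt shear: A_b = π·22²/4 = 380.1 mm²; R_n = 579 × 380.1 × 3 × 1 / 1000 = 660.3 kN → 0.75 × 660.3 = 495 kN.
Bearing: edge l_c = 38, r_n = 98.04 kN; interior l_c = 41, r_n = 105.8 kN; R_n = 98.04 + 2·105.8 = 309.6 kN → 232 kN.
Block shear: A_gv = 900, A_nv = 575, A_nt = 160 mm²; R_n = min(0.6F_uA_nv, 0.6F_yA_gv) + U_bs·F_u·A_nt = 217.2 kN → 163 kN.
Block shear governs: 163 kN.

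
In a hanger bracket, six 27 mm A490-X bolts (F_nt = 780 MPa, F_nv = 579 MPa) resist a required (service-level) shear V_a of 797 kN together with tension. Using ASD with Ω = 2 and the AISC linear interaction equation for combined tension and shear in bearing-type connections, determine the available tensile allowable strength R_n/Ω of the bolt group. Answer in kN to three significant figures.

A_b = π·27²/4 = 572.6 mm²; f_rv = 797 × 1000 / (6 × 572.6) = 232 MPa.
F'_nt = 1.3 F_nt − (Ω F_nt / F_nv) f_rv = 1.3·780 − (2·780/579)·232 = 388.9 MPa, capped at F_nt → F'_nt = 388.9 MPa.
R_n = F'_nt · A_b · n = 388.9 × 572.6 × 6 / 1000 = 1336 kN.
Allowable strength R_n/Ω = 1336 / 2 = 668 kN.

668 kN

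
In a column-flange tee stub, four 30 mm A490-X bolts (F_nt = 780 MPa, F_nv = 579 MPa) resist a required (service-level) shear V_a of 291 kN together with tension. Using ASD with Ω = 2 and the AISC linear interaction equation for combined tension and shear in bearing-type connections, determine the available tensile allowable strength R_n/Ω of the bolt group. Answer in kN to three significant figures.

1040 kN

A_b = π·30²/4 = 706.9 mm²; f_rv = 291 × 1000 / (4 × 706.9) = 102.9 MPa.
F'_nt = 1.3 F_nt − (Ω F_nt / F_nv) f_rv = 1.3·780 − (2·780/579)·102.9 = 736.7 MPa, capped at F_nt → F'_nt = 736.7 MPa.
R_n = F'_nt · A_b · n = 736.7 × 706.9 × 4 / 1000 = 2083 kN.
Allowable strength R_n/Ω = 2083 / 2 = 1040 kN.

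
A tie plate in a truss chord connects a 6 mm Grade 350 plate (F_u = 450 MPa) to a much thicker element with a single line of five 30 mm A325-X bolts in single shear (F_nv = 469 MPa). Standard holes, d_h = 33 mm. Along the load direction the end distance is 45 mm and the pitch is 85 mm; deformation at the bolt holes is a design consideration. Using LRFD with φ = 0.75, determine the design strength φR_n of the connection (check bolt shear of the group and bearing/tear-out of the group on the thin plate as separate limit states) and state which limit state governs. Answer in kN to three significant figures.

Bolt shear: A_b = π·30²/4 = 706.9 mm²; R_n = 469 × 706.9 × 5 × 1 / 1000 = 1658 kN → 0.75 × 1658 = 1240 kN.
Bearing (1.2 l_c t F_u ≤ 2.4 d t F_u): upper limit = 2.4·30·6·450 / 1000 = 194.4 kN.
  Edge l_c = 45 − 33/2 = 28.5 → r_n = 92.34 kN; interior l_c = 85 − 33 = 52 → r_n = 168.5 kN.
  R_n,bearing = 1·92.34 + 4·168.5 = 766.3 kN → 0.75 × 766.3 = 575 kN.
Bearing governs: 575 kN.

575 kN (bearing governs)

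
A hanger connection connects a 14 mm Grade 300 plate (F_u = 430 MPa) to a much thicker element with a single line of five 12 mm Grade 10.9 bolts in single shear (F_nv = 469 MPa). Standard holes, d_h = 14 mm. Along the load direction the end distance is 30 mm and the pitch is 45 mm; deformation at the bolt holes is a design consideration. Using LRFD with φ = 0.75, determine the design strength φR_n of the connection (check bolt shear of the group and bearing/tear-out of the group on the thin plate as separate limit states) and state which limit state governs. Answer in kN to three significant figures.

199 kN (bolt shear governs)

Bolt shear: A_b = π·12²/4 = 113.1 mm²; R_n = 469 × 113.1 × 5 × 1 / 1000 = 265.2 kN → 0.75 × 265.2 = 199 kN.
Bearing (1.2 l_c t F_u ≤ 2.4 d t F_u): upper limit = 2.4·12·14·430 / 1000 = 173.4 kN.
  Edge l_c = 30 − 14/2 = 23 → r_n = 166.2 kN; interior l_c = 45 − 14 = 31 → r_n = 173.4 kN.
  R_n,bearing = 1·166.2 + 4·173.4 = 859.7 kN → 0.75 × 859.7 = 645 kN.
Bolt shear governs: 199 kN.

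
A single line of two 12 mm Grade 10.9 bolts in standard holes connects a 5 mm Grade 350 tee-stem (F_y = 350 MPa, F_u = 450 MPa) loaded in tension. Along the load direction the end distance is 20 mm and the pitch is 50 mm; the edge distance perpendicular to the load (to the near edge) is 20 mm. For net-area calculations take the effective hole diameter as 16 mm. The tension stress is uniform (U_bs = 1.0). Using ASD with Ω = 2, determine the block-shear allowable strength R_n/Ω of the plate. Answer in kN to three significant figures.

44.5 kN

Shear plane L_v = 20 + 1·50 = 70 mm; A_gv = 70 × 5 = 350 mm².
A_nv = (70 − 1.5·16) × 5 = 230 mm².
A_nt = (20 − 0.5·16) × 5 = 60 mm².
0.6 F_u A_nv = 62.1 kN; 0.6 F_y A_gv = 73.5 kN → shear rupture governs the shear term.
R_n = 62.1 + 1.0 × 450 × 60 / 1000 = 89.1 kN.
Allowable strength R_n/Ω = 89.1 / 2 = 44.5 kN.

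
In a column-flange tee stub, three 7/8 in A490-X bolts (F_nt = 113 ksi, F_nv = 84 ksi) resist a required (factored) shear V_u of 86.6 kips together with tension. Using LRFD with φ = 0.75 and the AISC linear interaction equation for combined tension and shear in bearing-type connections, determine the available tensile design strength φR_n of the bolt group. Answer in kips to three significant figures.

82.3 kips

A_b = π·0.875²/4 = 0.6013 in²; f_rv = 86.6 / (3 × 0.6013) = 48.01 ksi.
F'_nt = 1.3 F_nt − (F_nt / φF_nv) f_rv = 1.3·113 − (113/(0.75·84))·48.01 = 60.79 ksi, capped at F_nt → F'_nt = 60.79 ksi.
R_n = F'_nt · A_b · n = 60.79 × 0.6013 × 3 = 109.7 kips.
Design strength φR_n = 0.75 × 109.7 = 82.3 kips.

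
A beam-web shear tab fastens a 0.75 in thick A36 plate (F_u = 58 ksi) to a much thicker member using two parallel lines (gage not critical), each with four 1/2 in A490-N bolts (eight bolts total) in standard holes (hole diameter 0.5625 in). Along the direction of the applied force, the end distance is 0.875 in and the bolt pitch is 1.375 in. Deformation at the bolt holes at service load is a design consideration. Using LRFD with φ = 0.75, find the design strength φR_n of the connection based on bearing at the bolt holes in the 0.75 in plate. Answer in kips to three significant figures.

237 kips

Per bolt r_n = 1.2 l_c t F_u ≤ 2.4 d t F_u; upper limit = 2.4 × 0.5 × 0.75 × 58 = 52.2 kips.
Edge bolt: l_c = 0.875 − 0.5625/2 = 0.5938 in → 1.2 × 0.5938 × 0.75 × 58 = 30.99 → r_n = 30.99 kips.
Interior bolts: l_c = 1.375 − 0.5625 = 0.8125 in → 1.2 × 0.8125 × 0.75 × 58 = 42.41 → r_n = 42.41 kips.
R_n = 2 × 30.99 + 6 × 42.41 = 316.5 kips.
Design strength φR_n = 0.75 × 316.5 = 237 kips.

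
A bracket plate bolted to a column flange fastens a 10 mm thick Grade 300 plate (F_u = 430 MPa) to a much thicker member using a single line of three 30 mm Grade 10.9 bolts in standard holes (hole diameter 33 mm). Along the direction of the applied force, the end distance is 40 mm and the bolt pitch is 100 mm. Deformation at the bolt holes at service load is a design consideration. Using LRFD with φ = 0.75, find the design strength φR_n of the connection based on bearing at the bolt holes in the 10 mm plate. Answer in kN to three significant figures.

Per bolt r_n = 1.2 l_c t F_u ≤ 2.4 d t F_u; upper limit = 2.4 × 30 × 10 × 430 / 1000 = 309.6 kN.
Edge bolt: l_c = 40 − 33/2 = 23.5 mm → 1.2 × 23.5 × 10 × 430 / 1000 = 121.3 → r_n = 121.3 kN.
Interior bolts: l_c = 100 − 33 = 67 mm → 1.2 × 67 × 10 × 430 / 1000 = 345.7 → r_n = 309.6 kN.
R_n = 1 × 121.3 + 2 × 309.6 = 740.5 kN.
Design strength φR_n = 0.75 × 740.5 = 555 kN.

555 kN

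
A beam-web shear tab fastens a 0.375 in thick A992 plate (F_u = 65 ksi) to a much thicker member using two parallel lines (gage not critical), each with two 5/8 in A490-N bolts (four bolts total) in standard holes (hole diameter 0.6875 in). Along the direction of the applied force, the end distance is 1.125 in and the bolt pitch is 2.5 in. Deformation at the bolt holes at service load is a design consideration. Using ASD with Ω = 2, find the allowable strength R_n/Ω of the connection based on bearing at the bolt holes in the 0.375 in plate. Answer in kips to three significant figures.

Per bolt r_n = 1.2 l_c t F_u ≤ 2.4 d t F_u; upper limit = 2.4 × 0.625 × 0.375 × 65 = 36.56 kips.
Edge bolt: l_c = 1.125 − 0.6875/2 = 0.7812 in → 1.2 × 0.7812 × 0.375 × 65 = 22.85 → r_n = 22.85 kips.
Interior bolts: l_c = 2.5 − 0.6875 = 1.812 in → 1.2 × 1.812 × 0.375 × 65 = 53.02 → r_n = 36.56 kips.
R_n = 2 × 22.85 + 2 × 36.56 = 118.8 kips.
Allowable strength R_n/Ω = 118.8 / 2 = 59.4 kips.

59.4 kips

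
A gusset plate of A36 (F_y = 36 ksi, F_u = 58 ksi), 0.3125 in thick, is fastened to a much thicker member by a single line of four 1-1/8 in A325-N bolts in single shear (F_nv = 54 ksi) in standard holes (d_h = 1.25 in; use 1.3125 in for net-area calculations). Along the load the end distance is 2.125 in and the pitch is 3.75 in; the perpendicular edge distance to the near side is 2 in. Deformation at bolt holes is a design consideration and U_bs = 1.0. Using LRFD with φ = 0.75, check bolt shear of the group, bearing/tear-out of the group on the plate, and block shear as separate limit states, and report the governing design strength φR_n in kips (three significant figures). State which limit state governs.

Bolt shear: A_b = π·1.125²/4 = 0.994 in²; R_n = 54 × 0.994 × 4 × 1 = 214.7 kips → 0.75 × 214.7 = 161 kips.
Bearing: edge l_c = 1.5, r_n = 32.62 kips; interior l_c = 2.5, r_n = 48.94 kips; R_n = 32.62 + 3·48.94 = 179.4 kips → 135 kips.
Block shear: A_gv = 4.18, A_nv = 2.744, A_nt = 0.4199 in²; R_n = min(0.6F_uA_nv, 0.6F_yA_gv) + U_bs·F_u·A_nt = 114.6 kips → 86 kips.
Block shear governs: 86 kips.

86 kips (block shear governs)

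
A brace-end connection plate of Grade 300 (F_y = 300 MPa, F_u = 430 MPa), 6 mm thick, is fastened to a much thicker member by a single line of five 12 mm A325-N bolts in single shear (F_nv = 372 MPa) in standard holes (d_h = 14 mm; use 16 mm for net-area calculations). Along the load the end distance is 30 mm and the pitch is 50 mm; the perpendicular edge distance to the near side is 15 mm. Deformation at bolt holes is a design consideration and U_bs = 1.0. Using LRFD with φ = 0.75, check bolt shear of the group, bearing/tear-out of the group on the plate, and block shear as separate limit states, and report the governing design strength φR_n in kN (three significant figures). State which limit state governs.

158 kN (bolt shear governs)

Bolt shear: A_b = π·12²/4 = 113.1 mm²; R_n = 372 × 113.1 × 5 × 1 / 1000 = 210.4 kN → 0.75 × 210.4 = 158 kN.
Bearing: edge l_c = 23, r_n = 71.21 kN; interior l_c = 36, r_n = 74.3 kN; R_n = 71.21 + 4·74.3 = 368.4 kN → 276 kN.
Block shear: A_gv = 1380, A_nv = 948, A_nt = 42 mm²; R_n = min(0.6F_uA_nv, 0.6F_yA_gv) + U_bs·F_u·A_nt = 262.6 kN → 197 kN.
Bolt shear governs: 158 kN.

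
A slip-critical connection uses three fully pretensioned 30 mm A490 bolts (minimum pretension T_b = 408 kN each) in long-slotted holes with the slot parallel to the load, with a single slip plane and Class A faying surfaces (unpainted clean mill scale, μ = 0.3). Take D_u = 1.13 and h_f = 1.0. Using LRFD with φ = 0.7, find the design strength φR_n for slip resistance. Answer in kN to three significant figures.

290 kN

R_n = μ · D_u · h_f · T_b · n_s · n_b = 0.3 × 1.13 × 1.0 × 408 × 1 × 3 = 414.9 kN.
Design strength φR_n = 0.7 × 414.9 = 290 kN.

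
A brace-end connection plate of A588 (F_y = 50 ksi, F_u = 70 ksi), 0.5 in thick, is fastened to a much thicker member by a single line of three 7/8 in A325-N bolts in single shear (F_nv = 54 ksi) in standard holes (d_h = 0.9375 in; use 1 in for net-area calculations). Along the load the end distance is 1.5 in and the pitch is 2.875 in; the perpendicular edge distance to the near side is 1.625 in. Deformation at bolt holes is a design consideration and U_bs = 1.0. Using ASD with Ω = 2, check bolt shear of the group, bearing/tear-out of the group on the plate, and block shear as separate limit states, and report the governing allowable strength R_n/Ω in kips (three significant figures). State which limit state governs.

48.7 kips (bolt shear governs)

Bolt shear: A_b = π·0.875²/4 = 0.6013 in²; R_n = 54 × 0.6013 × 3 × 1 = 97.41 kips → 97.41 / 2 = 48.7 kips.
Bearing: edge l_c = 1.031, r_n = 43.31 kips; interior l_c = 1.938, r_n = 73.5 kips; R_n = 43.31 + 2·73.5 = 190.3 kips → 95.2 kips.
Block shear: A_gv = 3.625, A_nv = 2.375, A_nt = 0.5625 in²; R_n = min(0.6F_uA_nv, 0.6F_yA_gv) + U_bs·F_u·A_nt = 139.1 kips → 69.6 kips.
Bolt shear governs: 48.7 kips.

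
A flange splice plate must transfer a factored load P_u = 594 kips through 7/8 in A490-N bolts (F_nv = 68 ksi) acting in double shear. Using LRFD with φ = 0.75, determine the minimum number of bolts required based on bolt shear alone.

10 bolts

A_b = π·0.875²/4 = 0.6013 in².
Per-bolt design strength φR_n = 0.75 × 68 × 0.6013 × 2 = 61.33 kips.
n ≥ 594 / 61.33 = 9.685 → use 10 bolts.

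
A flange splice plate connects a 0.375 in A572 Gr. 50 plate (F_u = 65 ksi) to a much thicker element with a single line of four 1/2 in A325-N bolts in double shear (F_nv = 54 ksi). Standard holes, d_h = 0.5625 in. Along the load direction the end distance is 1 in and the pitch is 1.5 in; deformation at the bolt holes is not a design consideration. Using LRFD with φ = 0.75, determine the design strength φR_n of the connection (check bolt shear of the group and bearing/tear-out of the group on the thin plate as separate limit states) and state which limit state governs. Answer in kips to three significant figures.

63.6 kips (bolt shear governs)

Bolt shear: A_b = π·0.5²/4 = 0.1963 in²; R_n = 54 × 0.1963 × 4 × 2 = 84.82 kips → 0.75 × 84.82 = 63.6 kips.
Bearing (1.5 l_c t F_u ≤ 3.0 d t F_u): upper limit = 3.0·0.5·0.375·65 = 36.56 kips.
  Edge l_c = 1 − 0.5625/2 = 0.7188 → r_n = 26.28 kips; interior l_c = 1.5 − 0.5625 = 0.9375 → r_n = 34.28 kips.
  R_n,bearing = 1·26.28 + 3·34.28 = 129.1 kips → 0.75 × 129.1 = 96.8 kips.
Bolt shear governs: 63.6 kips.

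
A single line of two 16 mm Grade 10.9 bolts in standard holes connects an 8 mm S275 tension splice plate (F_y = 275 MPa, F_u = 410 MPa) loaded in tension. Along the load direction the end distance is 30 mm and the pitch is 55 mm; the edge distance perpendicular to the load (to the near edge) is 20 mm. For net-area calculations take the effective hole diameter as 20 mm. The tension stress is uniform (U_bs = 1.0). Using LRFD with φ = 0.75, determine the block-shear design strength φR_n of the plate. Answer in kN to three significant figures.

Shear plane L_v = 30 + 1·55 = 85 mm; A_gv = 85 × 8 = 680 mm².
A_nv = (85 − 1.5·20) × 8 = 440 mm².
A_nt = (20 − 0.5·20) × 8 = 80 mm².
0.6 F_u A_nv = 108.2 kN; 0.6 F_y A_gv = 112.2 kN → shear rupture governs the shear term.
R_n = 108.2 + 1.0 × 410 × 80 / 1000 = 141 kN.
Design strength φR_n = 0.75 × 141 = 106 kN.

106 kN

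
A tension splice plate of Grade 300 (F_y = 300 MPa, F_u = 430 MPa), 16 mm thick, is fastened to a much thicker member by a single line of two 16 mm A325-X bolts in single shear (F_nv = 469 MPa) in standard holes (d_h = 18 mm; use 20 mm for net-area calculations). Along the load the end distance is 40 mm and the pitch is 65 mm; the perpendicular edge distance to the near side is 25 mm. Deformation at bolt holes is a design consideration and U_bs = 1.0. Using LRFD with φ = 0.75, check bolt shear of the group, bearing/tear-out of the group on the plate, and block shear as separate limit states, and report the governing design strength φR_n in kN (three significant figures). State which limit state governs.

141 kN (bolt shear governs)

Bolt shear: A_b = π·16²/4 = 201.1 mm²; R_n = 469 × 201.1 × 2 × 1 / 1000 = 188.6 kN → 0.75 × 188.6 = 141 kN.
Bearing: edge l_c = 31, r_n = 255.9 kN; interior l_c = 47, r_n = 264.2 kN; R_n = 255.9 + 1·264.2 = 520.1 kN → 390 kN.
Block shear: A_gv = 1680, A_nv = 1200, A_nt = 240 mm²; R_n = min(0.6F_uA_nv, 0.6F_yA_gv) + U_bs·F_u·A_nt = 405.6 kN → 304 kN.
Bolt shear governs: 141 kN.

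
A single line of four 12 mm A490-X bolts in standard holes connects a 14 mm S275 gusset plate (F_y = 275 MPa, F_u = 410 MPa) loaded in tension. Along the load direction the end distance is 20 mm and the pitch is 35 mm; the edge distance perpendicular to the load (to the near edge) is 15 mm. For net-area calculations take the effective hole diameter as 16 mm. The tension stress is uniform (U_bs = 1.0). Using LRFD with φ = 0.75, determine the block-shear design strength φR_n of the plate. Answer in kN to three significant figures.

Shear plane L_v = 20 + 3·35 = 125 mm; A_gv = 125 × 14 = 1750 mm².
A_nv = (125 − 3.5·16) × 14 = 966 mm².
A_nt = (15 − 0.5·16) × 14 = 98 mm².
0.6 F_u A_nv = 237.6 kN; 0.6 F_y A_gv = 288.8 kN → shear rupture governs the shear term.
R_n = 237.6 + 1.0 × 410 × 98 / 1000 = 277.8 kN.
Design strength φR_n = 0.75 × 277.8 = 208 kN.

208 kN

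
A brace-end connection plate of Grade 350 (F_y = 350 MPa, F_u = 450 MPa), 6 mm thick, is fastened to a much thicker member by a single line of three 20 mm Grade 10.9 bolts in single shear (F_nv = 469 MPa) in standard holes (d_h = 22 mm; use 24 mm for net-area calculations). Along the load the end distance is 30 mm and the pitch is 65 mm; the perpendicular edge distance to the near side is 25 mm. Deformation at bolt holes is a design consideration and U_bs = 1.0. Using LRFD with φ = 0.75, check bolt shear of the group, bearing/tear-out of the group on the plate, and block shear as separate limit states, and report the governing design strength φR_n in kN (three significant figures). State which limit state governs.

148 kN (block shear governs)

Bolt shear: A_b = π·20²/4 = 314.2 mm²; R_n = 469 × 314.2 × 3 × 1 / 1000 = 442 kN → 0.75 × 442 = 332 kN.
Bearing: edge l_c = 19, r_n = 61.56 kN; interior l_c = 43, r_n = 129.6 kN; R_n = 61.56 + 2·129.6 = 320.8 kN → 241 kN.
Block shear: A_gv = 960, A_nv = 600, A_nt = 78 mm²; R_n = min(0.6F_uA_nv, 0.6F_yA_gv) + U_bs·F_u·A_nt = 197.1 kN → 148 kN.
Block shear governs: 148 kN.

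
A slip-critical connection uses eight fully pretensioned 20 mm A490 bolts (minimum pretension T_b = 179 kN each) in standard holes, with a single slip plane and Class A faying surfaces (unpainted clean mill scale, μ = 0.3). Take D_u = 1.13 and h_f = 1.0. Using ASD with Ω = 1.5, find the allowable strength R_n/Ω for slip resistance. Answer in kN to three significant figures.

R_n = μ · D_u · h_f · T_b · n_s · n_b = 0.3 × 1.13 × 1.0 × 179 × 1 × 8 = 485.4 kN.
Allowable strength R_n/Ω = 485.4 / 1.5 = 324 kN.

324 kN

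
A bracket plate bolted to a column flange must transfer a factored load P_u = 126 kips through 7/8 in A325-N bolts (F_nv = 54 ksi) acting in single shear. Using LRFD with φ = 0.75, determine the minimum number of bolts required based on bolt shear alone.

6 bolts

A_b = π·0.875²/4 = 0.6013 in².
Per-bolt design strength φR_n = 0.75 × 54 × 0.6013 × 1 = 24.35 kips.
n ≥ 126 / 24.35 = 5.174 → use 6 bolts.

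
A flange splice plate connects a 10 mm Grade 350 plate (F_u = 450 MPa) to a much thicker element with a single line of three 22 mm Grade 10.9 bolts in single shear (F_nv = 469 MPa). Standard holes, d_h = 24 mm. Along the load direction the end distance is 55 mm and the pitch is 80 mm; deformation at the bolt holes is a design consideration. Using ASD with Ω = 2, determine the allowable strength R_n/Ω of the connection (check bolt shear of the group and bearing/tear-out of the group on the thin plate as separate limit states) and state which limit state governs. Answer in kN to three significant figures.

267 kN (bolt shear governs)

Bolt shear: A_b = π·22²/4 = 380.1 mm²; R_n = 469 × 380.1 × 3 × 1 / 1000 = 534.8 kN → 534.8 / 2 = 267 kN.
Bearing (1.2 l_c t F_u ≤ 2.4 d t F_u): upper limit = 2.4·22·10·450 / 1000 = 237.6 kN.
  Edge l_c = 55 − 24/2 = 43 → r_n = 232.2 kN; interior l_c = 80 − 24 = 56 → r_n = 237.6 kN.
  R_n,bearing = 1·232.2 + 2·237.6 = 707.4 kN → 707.4 / 2 = 354 kN.
Bolt shear governs: 267 kN.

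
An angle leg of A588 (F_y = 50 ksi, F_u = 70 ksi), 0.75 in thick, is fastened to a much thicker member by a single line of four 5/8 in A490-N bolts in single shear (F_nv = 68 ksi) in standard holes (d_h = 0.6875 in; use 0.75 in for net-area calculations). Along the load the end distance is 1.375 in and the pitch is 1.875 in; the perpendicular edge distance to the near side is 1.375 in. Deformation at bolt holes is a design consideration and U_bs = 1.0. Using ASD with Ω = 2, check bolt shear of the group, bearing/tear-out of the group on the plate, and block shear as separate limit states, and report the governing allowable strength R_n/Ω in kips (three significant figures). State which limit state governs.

Bolt shear: A_b = π·0.625²/4 = 0.3068 in²; R_n = 68 × 0.3068 × 4 × 1 = 83.45 kips → 83.45 / 2 = 41.7 kips.
Bearing: edge l_c = 1.031, r_n = 64.97 kips; interior l_c = 1.188, r_n = 74.81 kips; R_n = 64.97 + 3·74.81 = 289.4 kips → 145 kips.
Block shear: A_gv = 5.25, A_nv = 3.281, A_nt = 0.75 in²; R_n = min(0.6F_uA_nv, 0.6F_yA_gv) + U_bs·F_u·A_nt = 190.3 kips → 95.2 kips.
Bolt shear governs: 41.7 kips.

41.7 kips (bolt shear governs)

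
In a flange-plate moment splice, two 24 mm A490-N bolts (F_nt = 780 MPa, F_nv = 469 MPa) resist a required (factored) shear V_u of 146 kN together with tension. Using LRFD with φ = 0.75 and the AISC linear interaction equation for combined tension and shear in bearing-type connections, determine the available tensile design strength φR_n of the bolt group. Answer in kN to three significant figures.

445 kN

A_b = π·24²/4 = 452.4 mm²; f_rv = 146 × 1000 / (2 × 452.4) = 161.4 MPa.
F'_nt = 1.3 F_nt − (F_nt / φF_nv) f_rv = 1.3·780 − (780/(0.75·469))·161.4 = 656.2 MPa, capped at F_nt → F'_nt = 656.2 MPa.
R_n = F'_nt · A_b · n = 656.2 × 452.4 × 2 / 1000 = 593.7 kN.
Design strength φR_n = 0.75 × 593.7 = 445 kN.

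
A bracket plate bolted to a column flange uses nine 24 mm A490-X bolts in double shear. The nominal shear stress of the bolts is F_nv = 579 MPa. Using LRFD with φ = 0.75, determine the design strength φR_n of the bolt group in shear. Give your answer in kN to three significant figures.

3540 kN

A_b = π × 24² / 4 = 452.4 mm².
R_n = F_nv · A_b · n · n_s = 579 × 452.4 × 9 × 2 / 1000 = 4715 kN.
Design strength φR_n = 0.75 × 4715 = 3540 kN.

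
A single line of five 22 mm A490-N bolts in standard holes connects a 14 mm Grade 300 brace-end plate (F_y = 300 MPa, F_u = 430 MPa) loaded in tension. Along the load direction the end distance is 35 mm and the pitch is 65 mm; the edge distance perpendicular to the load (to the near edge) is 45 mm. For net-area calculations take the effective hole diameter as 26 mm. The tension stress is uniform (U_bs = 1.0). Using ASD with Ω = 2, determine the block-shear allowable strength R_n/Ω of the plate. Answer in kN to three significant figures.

Shear plane L_v = 35 + 4·65 = 295 mm; A_gv = 295 × 14 = 4130 mm².
A_nv = (295 − 4.5·26) × 14 = 2492 mm².
A_nt = (45 − 0.5·26) × 14 = 448 mm².
0.6 F_u A_nv = 642.9 kN; 0.6 F_y A_gv = 743.4 kN → shear rupture governs the shear term.
R_n = 642.9 + 1.0 × 430 × 448 / 1000 = 835.6 kN.
Allowable strength R_n/Ω = 835.6 / 2 = 418 kN.

418 kN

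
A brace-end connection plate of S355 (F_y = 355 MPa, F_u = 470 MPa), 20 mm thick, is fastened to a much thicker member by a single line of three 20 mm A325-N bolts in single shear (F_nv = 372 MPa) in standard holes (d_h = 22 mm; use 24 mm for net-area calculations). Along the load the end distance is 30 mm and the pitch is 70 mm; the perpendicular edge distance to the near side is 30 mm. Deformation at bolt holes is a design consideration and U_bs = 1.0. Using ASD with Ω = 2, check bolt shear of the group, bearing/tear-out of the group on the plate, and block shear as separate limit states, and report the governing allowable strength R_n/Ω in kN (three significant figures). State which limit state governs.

175 kN (bolt shear governs)

Bolt shear: A_b = π·20²/4 = 314.2 mm²; R_n = 372 × 314.2 × 3 × 1 / 1000 = 350.6 kN → 350.6 / 2 = 175 kN.
Bearing: edge l_c = 19, r_n = 214.3 kN; interior l_c = 48, r_n = 451.2 kN; R_n = 214.3 + 2·451.2 = 1117 kN → 558 kN.
Block shear: A_gv = 3400, A_nv = 2200, A_nt = 360 mm²; R_n = min(0.6F_uA_nv, 0.6F_yA_gv) + U_bs·F_u·A_nt = 789.6 kN → 395 kN.
Bolt shear governs: 175 kN.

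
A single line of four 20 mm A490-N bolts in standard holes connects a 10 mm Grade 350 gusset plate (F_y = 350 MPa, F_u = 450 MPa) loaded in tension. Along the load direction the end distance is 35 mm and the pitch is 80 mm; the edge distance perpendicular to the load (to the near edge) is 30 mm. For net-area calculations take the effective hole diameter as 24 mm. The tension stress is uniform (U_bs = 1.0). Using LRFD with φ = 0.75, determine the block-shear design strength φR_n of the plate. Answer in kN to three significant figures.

Shear plane L_v = 35 + 3·80 = 275 mm; A_gv = 275 × 10 = 2750 mm².
A_nv = (275 − 3.5·24) × 10 = 1910 mm².
A_nt = (30 − 0.5·24) × 10 = 180 mm².
0.6 F_u A_nv = 515.7 kN; 0.6 F_y A_gv = 577.5 kN → shear rupture governs the shear term.
R_n = 515.7 + 1.0 × 450 × 180 / 1000 = 596.7 kN.
Design strength φR_n = 0.75 × 596.7 = 448 kN.

448 kN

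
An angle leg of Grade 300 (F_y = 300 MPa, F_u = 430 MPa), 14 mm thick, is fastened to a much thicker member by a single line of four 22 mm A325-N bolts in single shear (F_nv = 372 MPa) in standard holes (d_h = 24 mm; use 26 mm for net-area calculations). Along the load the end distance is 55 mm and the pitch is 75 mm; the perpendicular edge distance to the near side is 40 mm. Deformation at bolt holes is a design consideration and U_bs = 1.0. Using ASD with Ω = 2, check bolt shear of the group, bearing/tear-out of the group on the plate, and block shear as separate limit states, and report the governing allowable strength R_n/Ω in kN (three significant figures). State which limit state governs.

Bolt shear: A_b = π·22²/4 = 380.1 mm²; R_n = 372 × 380.1 × 4 × 1 / 1000 = 565.6 kN → 565.6 / 2 = 283 kN.
Bearing: edge l_c = 43, r_n = 310.6 kN; interior l_c = 51, r_n = 317.9 kN; R_n = 310.6 + 3·317.9 = 1264 kN → 632 kN.
Block shear: A_gv = 3920, A_nv = 2646, A_nt = 378 mm²; R_n = min(0.6F_uA_nv, 0.6F_yA_gv) + U_bs·F_u·A_nt = 845.2 kN → 423 kN.
Bolt shear governs: 283 kN.

283 kN (bolt shear governs)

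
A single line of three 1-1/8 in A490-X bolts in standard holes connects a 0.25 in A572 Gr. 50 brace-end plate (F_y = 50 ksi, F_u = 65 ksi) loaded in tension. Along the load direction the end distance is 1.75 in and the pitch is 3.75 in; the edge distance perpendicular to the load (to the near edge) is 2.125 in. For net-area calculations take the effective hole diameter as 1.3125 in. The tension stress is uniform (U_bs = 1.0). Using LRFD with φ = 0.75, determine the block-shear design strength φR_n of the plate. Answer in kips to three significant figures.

Shear plane L_v = 1.75 + 2·3.75 = 9.25 in; A_gv = 9.25 × 0.25 = 2.312 in².
A_nv = (9.25 − 2.5·1.3125) × 0.25 = 1.492 in².
A_nt = (2.125 − 0.5·1.3125) × 0.25 = 0.3672 in².
0.6 F_u A_nv = 58.2 kips; 0.6 F_y A_gv = 69.38 kips → shear rupture governs the shear term.
R_n = 58.2 + 1.0 × 65 × 0.3672 = 82.06 kips.
Design strength φR_n = 0.75 × 82.06 = 61.5 kips.

61.5 kips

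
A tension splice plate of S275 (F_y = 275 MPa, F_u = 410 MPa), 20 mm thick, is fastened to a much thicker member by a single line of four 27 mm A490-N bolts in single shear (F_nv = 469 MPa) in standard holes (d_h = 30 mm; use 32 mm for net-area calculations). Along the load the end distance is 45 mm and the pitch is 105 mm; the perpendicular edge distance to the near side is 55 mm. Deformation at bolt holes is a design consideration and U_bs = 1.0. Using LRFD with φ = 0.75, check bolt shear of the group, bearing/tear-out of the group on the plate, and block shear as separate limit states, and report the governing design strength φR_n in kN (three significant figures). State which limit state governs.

Bolt shear: A_b = π·27²/4 = 572.6 mm²; R_n = 469 × 572.6 × 4 × 1 / 1000 = 1074 kN → 0.75 × 1074 = 806 kN.
Bearing: edge l_c = 30, r_n = 295.2 kN; interior l_c = 75, r_n = 531.4 kN; R_n = 295.2 + 3·531.4 = 1889 kN → 1420 kN.
Block shear: A_gv = 7200, A_nv = 4960, A_nt = 780 mm²; R_n = min(0.6F_uA_nv, 0.6F_yA_gv) + U_bs·F_u·A_nt = 1508 kN → 1130 kN.
Bolt shear governs: 806 kN.

806 kN (bolt shear governs)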